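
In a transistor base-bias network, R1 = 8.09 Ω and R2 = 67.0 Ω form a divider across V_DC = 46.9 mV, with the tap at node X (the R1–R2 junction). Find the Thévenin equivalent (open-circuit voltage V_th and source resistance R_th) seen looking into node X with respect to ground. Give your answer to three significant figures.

V_th ≈ 41.8 mV, R_th ≈ 7.22 Ω

V_th is the unloaded tap voltage: V_DC · R2/(R1+R2) = 46.9 × 0.8923 = 41.85 mV.
With V_DC suppressed (replaced by a short), R_th = R1 ‖ R2 = (8.090 × 67.0)/(8.090 + 67.0) = 7.218 Ω.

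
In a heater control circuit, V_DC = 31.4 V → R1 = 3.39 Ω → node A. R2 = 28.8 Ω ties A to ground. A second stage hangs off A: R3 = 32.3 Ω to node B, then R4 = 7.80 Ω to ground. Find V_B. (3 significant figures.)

V_B ≈ 5.08 V

The second stage (R3 + R4 = 40.10 Ω) loads node A in parallel with R2.
R2 ‖ (R3+R4) = 16.76 Ω.
First divider: V_A = V_DC · 16.76/(3.39 + 16.76) = 26.12 V.
Then the unloaded second divider: V_B = V_A × R4/(R3+R4) = 26.12 × 0.1945 = 5.080 V.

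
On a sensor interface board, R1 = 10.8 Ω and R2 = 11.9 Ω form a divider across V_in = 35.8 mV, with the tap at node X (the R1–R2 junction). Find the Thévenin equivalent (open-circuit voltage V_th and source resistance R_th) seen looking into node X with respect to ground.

Open-circuit (no load on X): V_th = V_in · R2/(R1 + R2) = 35.8 × 11.9/(10.80 + 11.9) = 18.77 mV.
With V_in suppressed (replaced by a short), R_th = R1 ‖ R2 = (10.80 × 11.9)/(10.80 + 11.9) = 5.662 Ω.

V_th ≈ 18.8 mV, R_th ≈ 5.66 Ω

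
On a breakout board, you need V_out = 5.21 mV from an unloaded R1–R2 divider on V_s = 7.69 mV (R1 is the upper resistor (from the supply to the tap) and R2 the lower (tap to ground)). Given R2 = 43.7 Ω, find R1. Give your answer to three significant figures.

The divider ratio is R2/(R1+R2) = 5.21/7.69 = 0.6775.
So R1 = R2 · (V_s/V_out − 1) = 43.7 × (7.69/5.21 − 1) = 43.7 × 0.4760 = 20.80 Ω.

R1 ≈ 20.8 Ω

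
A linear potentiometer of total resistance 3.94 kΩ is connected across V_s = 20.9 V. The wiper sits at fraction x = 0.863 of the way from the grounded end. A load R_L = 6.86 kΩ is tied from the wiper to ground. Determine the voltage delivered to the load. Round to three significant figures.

Lower segment x·R_p = 3.400 kΩ; upper segment (1−x)·R_p = 0.5398 kΩ.
R_L loads the lower segment: effective lower R = 2.273 kΩ.
Loaded-divider output: V_out = 20.9 × 0.8081 = 16.89 V.

V_out ≈ 16.9 V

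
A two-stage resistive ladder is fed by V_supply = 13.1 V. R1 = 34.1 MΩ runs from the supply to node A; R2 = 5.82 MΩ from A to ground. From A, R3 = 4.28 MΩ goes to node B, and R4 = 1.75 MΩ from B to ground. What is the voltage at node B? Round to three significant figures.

V_B ≈ 0.304 V

The second stage (R3 + R4 = 6.030 MΩ) loads node A in parallel with R2.
R2 ‖ (R3+R4) = 2.962 MΩ.
V_A = 13.1 × 2.962/(34.1 + 2.962) = 1.047 V.
V_B = V_A × 0.2902 = 0.3038 V.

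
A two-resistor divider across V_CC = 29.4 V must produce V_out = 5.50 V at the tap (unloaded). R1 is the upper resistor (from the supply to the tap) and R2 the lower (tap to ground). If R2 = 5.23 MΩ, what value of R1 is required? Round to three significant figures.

V_out/V_CC = R2/(R1+R2) = 0.1871.
So R1 = R2 · (V_CC/V_out − 1) = 5.23 × (29.4/5.50 − 1) = 5.23 × 4.345 = 22.73 MΩ.

R1 ≈ 22.7 MΩ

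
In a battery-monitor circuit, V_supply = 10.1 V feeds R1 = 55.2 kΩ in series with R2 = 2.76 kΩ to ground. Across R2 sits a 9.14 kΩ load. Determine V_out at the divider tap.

V_out ≈ 0.374 V

First combine the lower leg with the load: R2 ‖ R_L = 2.120 kΩ.
Then V_out = V_supply · R2'/(R1 + R2') = 10.1 × 2.120/57.32 = 0.3735 V.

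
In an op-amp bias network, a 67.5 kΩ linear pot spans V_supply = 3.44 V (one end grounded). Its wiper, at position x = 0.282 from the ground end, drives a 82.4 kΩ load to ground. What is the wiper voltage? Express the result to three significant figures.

The pot divides into 48.46 kΩ above the wiper and 19.03 kΩ below.
Lower segment in parallel with the load: 19.03 ‖ 82.4 = 15.46 kΩ.
V_out = 3.44 × 15.46/(48.46 + 15.46) = 0.8321 V.

V_out ≈ 0.832 V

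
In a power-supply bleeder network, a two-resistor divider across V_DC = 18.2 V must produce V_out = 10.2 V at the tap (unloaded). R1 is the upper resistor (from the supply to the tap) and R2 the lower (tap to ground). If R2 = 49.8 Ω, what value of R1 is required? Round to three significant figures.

V_out/V_DC = R2/(R1+R2) = 0.5604.
So R1 = R2 · (V_DC/V_out − 1) = 49.8 × (18.2/10.2 − 1) = 49.8 × 0.7843 = 39.06 Ω.

R1 ≈ 39.1 Ω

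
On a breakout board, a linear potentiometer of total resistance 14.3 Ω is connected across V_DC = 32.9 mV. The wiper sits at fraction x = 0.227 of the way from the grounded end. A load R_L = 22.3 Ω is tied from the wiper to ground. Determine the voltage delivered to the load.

Lower segment x·R_p = 3.246 Ω; upper segment (1−x)·R_p = 11.05 Ω.
Lower segment in parallel with the load: 3.246 ‖ 22.3 = 2.834 Ω.
Then V_out = V_DC · 2.834/(11.05 + 2.834) = 6.713 mV.
(Unloaded: V_out = x·V_DC = 7.47 mV.)

V_out ≈ 6.71 mV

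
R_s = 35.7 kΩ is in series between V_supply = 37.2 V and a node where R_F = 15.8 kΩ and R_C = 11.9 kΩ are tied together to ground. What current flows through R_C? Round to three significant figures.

I ≈ 0.499 mA

Equivalent of the parallel group: R_p = 6.788 kΩ.
V_A = 37.2 × 6.788/42.49 = 5.943 V.
I(R_C) = V_A / R_C = 5.943/11.9 = 0.4994 mA.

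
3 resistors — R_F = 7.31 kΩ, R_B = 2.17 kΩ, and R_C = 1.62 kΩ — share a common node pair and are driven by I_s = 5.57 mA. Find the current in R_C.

Total conductance ΣG = 1/7.31 + 1/2.17 + 1/1.62 = 1.215 (units of 1/kΩ).
Current divider: I(R_C) = I_s · G_k/ΣG = 5.57 × (0.6173/1.215) = 5.57 × 0.5081 = 2.830 mA.

I ≈ 2.83 mA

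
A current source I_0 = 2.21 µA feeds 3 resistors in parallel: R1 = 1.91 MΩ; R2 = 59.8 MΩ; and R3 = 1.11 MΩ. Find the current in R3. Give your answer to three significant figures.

Conductances: ΣG = 1/1.91 + 1/59.8 + 1/1.11 = 1.441 (1/MΩ).
R3 takes the fraction G_k/ΣG = 0.9009/1.441 = 0.6251, so I = 2.21 × 0.6251 = 1.381 µA.

I ≈ 1.38 µA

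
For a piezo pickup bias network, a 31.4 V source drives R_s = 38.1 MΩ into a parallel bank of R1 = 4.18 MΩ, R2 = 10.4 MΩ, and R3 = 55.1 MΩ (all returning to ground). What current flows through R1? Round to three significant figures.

Combine the parallel branches: R_p = (1/4.18 + 1/10.4 + 1/55.1)⁻¹ = 2.829 MΩ.
V_A by voltage divider: V_A = 31.4 × 2.829/(38.1 + 2.829) = 2.170 V.
Branch current I = V_A/R1 = 2.170/4.18 = 0.5191 µA.

I ≈ 0.519 µA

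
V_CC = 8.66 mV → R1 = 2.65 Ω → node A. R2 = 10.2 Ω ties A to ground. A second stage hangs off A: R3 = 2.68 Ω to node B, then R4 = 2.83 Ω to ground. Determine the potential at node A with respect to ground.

V_A ≈ 4.97 mV

The second stage (R3 + R4 = 5.510 Ω) loads node A in parallel with R2.
R2 ‖ (R3+R4) = 3.577 Ω.
V_A = 8.66 × 3.577/(2.65 + 3.577) = 4.975 mV.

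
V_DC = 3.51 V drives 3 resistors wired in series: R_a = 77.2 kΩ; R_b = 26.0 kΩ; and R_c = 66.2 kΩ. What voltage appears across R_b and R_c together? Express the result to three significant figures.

Total series resistance ΣR = 77.2 + 26.0 + 66.2 = 169.4 kΩ.
R_{R_b..R_c} = 26.0 + 66.2 = 92.20 kΩ.
V = V_DC · R/ΣR = 3.51 × 0.5443 = 1.910 V.

V ≈ 1.91 V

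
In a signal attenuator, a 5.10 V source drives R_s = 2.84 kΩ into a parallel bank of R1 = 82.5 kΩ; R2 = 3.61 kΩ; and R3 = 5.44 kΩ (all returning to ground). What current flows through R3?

Combine the parallel branches: R_p = (1/82.5 + 1/3.61 + 1/5.44)⁻¹ = 2.114 kΩ.
V_A by voltage divider: V_A = 5.10 × 2.114/(2.84 + 2.114) = 2.177 V.
I(R3) = V_A / R3 = 2.177/5.44 = 0.4001 mA.

I ≈ 0.400 mA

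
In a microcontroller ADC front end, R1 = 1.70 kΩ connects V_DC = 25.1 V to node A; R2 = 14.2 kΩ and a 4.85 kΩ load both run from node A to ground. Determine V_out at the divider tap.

First combine the lower leg with the load: R2 ‖ R_L = 3.615 kΩ.
Now apply the divider: V_out = 25.1 × 0.6802 = 17.07 V.

V_out ≈ 17.1 V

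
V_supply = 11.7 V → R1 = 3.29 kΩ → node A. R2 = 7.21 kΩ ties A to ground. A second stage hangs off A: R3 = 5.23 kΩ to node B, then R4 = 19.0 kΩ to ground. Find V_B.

V_B ≈ 5.76 V

The second stage (R3 + R4 = 24.23 kΩ) loads node A in parallel with R2.
R2 ‖ (R3+R4) = 5.557 kΩ.
First divider: V_A = V_supply · 5.557/(3.29 + 5.557) = 7.349 V.
Then the unloaded second divider: V_B = V_A × R4/(R3+R4) = 7.349 × 0.7842 = 5.763 V.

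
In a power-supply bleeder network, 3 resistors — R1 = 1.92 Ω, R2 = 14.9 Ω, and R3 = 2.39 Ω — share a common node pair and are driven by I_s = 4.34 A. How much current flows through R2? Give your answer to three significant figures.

I ≈ 0.289 A

ΣG = 1/1.92 + 1/14.9 + 1/2.39 = 1.006.
By the current-divider rule, I = I_s · G_k/ΣG = 4.34 × 0.06669 = 0.2894 A.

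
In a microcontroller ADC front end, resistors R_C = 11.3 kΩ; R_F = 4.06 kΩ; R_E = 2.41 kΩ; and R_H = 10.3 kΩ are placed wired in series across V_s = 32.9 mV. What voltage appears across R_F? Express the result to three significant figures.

Series total: ΣR = 11.3 + 4.06 + 2.41 + 10.3 = 28.07 kΩ.
By the voltage-divider rule, V = 32.9 × 4.060/28.07 = 4.759 mV.

V ≈ 4.76 mV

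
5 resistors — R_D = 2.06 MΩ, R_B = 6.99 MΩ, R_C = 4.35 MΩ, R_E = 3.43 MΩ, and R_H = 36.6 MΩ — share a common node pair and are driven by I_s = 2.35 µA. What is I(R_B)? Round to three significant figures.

I ≈ 0.286 µA

ΣG = 1/2.06 + 1/6.99 + 1/4.35 + 1/3.43 + 1/36.6 = 1.177.
Current divider: I(R_B) = I_s · G_k/ΣG = 2.35 × (0.1431/1.177) = 2.35 × 0.1215 = 0.2856 µA.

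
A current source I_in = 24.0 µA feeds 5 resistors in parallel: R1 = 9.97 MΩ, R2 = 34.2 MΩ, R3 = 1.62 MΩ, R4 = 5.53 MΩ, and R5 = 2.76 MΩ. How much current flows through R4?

ΣG = 1/9.97 + 1/34.2 + 1/1.62 + 1/5.53 + 1/2.76 = 1.290.
By the current-divider rule, I = I_in · G_k/ΣG = 24.0 × 0.1402 = 3.364 µA.

I ≈ 3.36 µA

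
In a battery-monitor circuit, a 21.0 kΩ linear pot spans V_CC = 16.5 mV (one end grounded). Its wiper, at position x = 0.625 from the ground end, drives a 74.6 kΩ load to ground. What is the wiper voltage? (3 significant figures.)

V_out ≈ 9.67 mV

Lower segment x·R_p = 13.12 kΩ; upper segment (1−x)·R_p = 7.875 kΩ.
Lower segment in parallel with the load: 13.12 ‖ 74.6 = 11.16 kΩ.
Then V_out = V_CC · 11.16/(7.875 + 11.16) = 9.674 mV.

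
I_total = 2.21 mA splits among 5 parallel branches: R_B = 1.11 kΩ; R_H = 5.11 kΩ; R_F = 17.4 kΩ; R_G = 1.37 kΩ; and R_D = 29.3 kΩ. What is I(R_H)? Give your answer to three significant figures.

I ≈ 0.225 mA

Total conductance ΣG = 1/1.11 + 1/5.11 + 1/17.4 + 1/1.37 + 1/29.3 = 1.918 (units of 1/kΩ).
R_H takes the fraction G_k/ΣG = 0.1957/1.918 = 0.1020, so I = 2.21 × 0.1020 = 0.2255 mA.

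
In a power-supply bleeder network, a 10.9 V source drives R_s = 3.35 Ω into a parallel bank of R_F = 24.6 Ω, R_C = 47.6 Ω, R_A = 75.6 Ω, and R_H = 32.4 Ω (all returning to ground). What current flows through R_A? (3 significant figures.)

Combine the parallel branches: R_p = (1/24.6 + 1/47.6 + 1/75.6 + 1/32.4)⁻¹ = 9.456 Ω.
V_A = 10.9 × 9.456/12.81 = 8.049 V.
Branch current I = V_A/R_A = 8.049/75.6 = 0.1065 A.

I ≈ 0.106 A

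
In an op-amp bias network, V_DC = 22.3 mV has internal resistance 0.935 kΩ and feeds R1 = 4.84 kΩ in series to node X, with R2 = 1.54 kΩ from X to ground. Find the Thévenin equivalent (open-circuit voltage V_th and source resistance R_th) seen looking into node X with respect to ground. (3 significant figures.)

V_th ≈ 4.69 mV, R_th ≈ 1.22 kΩ

R1' = 0.935 + 4.84 = 5.775 kΩ (source resistance + R1).
Open-circuit (no load on X): V_th = V_DC · R2/(R1' + R2) = 22.3 × 1.54/(5.775 + 1.54) = 4.695 mV.
With V_DC suppressed (replaced by a short), R_th = R1' ‖ R2 = (5.775 × 1.54)/(5.775 + 1.54) = 1.216 kΩ.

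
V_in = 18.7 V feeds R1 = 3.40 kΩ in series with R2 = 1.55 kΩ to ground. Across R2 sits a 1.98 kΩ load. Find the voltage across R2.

V_out ≈ 3.81 V

The load sits in parallel with R2, giving an effective lower resistance R2' = R2·R_L/(R2+R_L) = 0.8694 kΩ.
Then V_out = V_in · R2'/(R1 + R2') = 18.7 × 0.8694/4.269 = 3.808 V.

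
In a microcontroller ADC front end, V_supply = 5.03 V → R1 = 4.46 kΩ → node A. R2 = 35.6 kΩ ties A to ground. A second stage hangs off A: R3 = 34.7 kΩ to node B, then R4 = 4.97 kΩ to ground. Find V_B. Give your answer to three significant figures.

Node A sees R2 in parallel with the series input of stage 2, R3 + R4 = 39.67 kΩ.
R2 ‖ (R3+R4) = 18.76 kΩ.
So V_A = 5.03 × 0.8079 = 4.064 V.
Then the unloaded second divider: V_B = V_A × R4/(R3+R4) = 4.064 × 0.1253 = 0.5091 V.

V_B ≈ 0.509 V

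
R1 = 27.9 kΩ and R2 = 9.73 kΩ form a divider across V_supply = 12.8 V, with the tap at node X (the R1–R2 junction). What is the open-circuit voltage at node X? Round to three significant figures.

With X open, the divider is unloaded: V_th = 12.8 × 9.73/37.63 = 3.310 V.

V_th ≈ 3.31 V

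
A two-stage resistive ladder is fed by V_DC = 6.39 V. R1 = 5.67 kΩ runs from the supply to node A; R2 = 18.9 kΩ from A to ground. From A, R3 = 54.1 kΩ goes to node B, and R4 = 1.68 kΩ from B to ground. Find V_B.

Node A sees R2 in parallel with the series input of stage 2, R3 + R4 = 55.78 kΩ.
Effective lower resistance at A: R2 ‖ 55.78 = 14.12 kΩ.
First divider: V_A = V_DC · 14.12/(5.67 + 14.12) = 4.559 V.
V_B = V_A × 0.03012 = 0.1373 V.

V_B ≈ 0.137 V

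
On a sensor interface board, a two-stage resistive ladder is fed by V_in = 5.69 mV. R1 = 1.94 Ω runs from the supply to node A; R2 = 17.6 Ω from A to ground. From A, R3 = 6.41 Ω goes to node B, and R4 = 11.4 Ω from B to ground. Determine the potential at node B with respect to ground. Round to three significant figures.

Node A sees R2 in parallel with the series input of stage 2, R3 + R4 = 17.81 Ω.
R2 ‖ (R3+R4) = 8.852 Ω.
V_A = 5.69 × 8.852/(1.94 + 8.852) = 4.667 mV.
V_B = V_A × 0.6401 = 2.987 mV.

V_B ≈ 2.99 mV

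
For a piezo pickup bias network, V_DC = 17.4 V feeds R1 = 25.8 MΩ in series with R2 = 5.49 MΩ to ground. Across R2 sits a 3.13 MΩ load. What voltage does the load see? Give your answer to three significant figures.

V_out ≈ 1.25 V

R2 ‖ R_L = (5.49 × 3.13)/(5.49 + 3.13) = 1.993 MΩ.
Voltage divider with the loaded lower leg: V_out = 17.4 × 1.993/(25.8 + 1.993) = 17.4 × 0.07172 = 1.248 V.
(Unloaded it would be 3.05 V; the load pulls it down.)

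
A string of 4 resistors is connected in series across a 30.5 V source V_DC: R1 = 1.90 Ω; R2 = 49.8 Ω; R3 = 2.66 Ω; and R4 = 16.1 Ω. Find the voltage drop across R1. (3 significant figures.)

Series total: ΣR = 1.90 + 49.8 + 2.66 + 16.1 = 70.46 Ω.
V = V_DC · R/ΣR = 30.5 × 0.02697 = 0.8225 V.

V ≈ 0.822 V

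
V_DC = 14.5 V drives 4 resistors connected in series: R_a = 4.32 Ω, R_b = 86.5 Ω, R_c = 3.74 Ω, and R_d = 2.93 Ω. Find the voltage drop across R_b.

Series total: ΣR = 4.32 + 86.5 + 3.74 + 2.93 = 97.49 Ω.
Voltage divider: V = V_DC · (86.50 / 97.49) = 14.5 × 0.8873 = 12.87 V.

V ≈ 12.9 V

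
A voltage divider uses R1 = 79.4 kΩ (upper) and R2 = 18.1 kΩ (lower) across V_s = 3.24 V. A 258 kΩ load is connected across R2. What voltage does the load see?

R2 ‖ R_L = (18.1 × 258)/(18.1 + 258) = 16.91 kΩ.
Then V_out = V_s · R2'/(R1 + R2') = 3.24 × 16.91/96.31 = 0.5690 V.

V_out ≈ 0.569 V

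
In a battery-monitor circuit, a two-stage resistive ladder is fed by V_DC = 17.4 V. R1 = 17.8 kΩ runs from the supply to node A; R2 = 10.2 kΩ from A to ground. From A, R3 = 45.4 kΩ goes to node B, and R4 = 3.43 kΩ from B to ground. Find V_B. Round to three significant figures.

V_B ≈ 0.393 V

Node A sees R2 in parallel with the series input of stage 2, R3 + R4 = 48.83 kΩ.
Effective lower resistance at A: R2 ‖ 48.83 = 8.438 kΩ.
So V_A = 17.4 × 0.3216 = 5.596 V.
Stage 2 is unloaded, so V_B = V_A · R4/(R3+R4) = 5.596 × 3.43/48.83 = 0.3931 V.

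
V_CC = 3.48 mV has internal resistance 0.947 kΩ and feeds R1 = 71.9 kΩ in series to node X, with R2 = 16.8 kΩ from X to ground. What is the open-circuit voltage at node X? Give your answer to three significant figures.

V_th ≈ 0.652 mV

R1' = 0.947 + 71.9 = 72.85 kΩ (source resistance + R1).
With X open, the divider is unloaded: V_th = 3.48 × 16.8/89.65 = 0.6522 mV.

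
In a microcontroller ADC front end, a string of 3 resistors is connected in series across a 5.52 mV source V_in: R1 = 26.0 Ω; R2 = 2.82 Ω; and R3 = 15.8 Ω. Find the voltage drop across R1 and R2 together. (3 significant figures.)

Series total: ΣR = 26.0 + 2.82 + 15.8 = 44.62 Ω.
R_{R1..R2} = 26.0 + 2.82 = 28.82 Ω.
Voltage divider: V = V_in · (28.82 / 44.62) = 5.52 × 0.6459 = 3.565 mV.

V ≈ 3.57 mV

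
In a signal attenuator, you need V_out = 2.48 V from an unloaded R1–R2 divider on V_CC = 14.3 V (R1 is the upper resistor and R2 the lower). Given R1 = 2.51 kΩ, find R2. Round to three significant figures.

V_out/V_CC = R2/(R1+R2) = 0.1734.
So R2 = R1 · V_out/(V_CC − V_out) = 2.51 × 2.48/(14.3 − 2.48) = 2.51 × 0.2098 = 0.5266 kΩ.

R2 ≈ 0.527 kΩ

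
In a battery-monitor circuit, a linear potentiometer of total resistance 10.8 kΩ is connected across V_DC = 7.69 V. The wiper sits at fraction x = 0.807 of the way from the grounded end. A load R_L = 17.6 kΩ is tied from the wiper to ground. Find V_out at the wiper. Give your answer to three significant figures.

V_out ≈ 5.66 V

Split the track: R_lower = x·R_p = 8.716 kΩ, R_upper = (1−x)·R_p = 2.084 kΩ.
(x·R_p) ‖ R_L = 5.829 kΩ.
Then V_out = V_DC · 5.829/(2.084 + 5.829) = 5.664 V.
(Unloaded: V_out = x·V_DC = 6.21 V.)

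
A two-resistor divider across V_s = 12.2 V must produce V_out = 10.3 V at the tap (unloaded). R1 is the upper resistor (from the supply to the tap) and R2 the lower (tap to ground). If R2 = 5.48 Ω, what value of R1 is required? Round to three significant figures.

R1 ≈ 1.01 Ω

The divider ratio is R2/(R1+R2) = 10.3/12.2 = 0.8443.
R1 = R2·(1/k − 1) = 5.48 × 0.1845 = 1.011 Ω.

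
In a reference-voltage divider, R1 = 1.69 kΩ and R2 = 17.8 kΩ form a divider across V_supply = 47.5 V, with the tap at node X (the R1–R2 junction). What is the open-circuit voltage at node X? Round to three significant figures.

V_th ≈ 43.4 V

V_th is the unloaded tap voltage: V_supply · R2/(R1+R2) = 47.5 × 0.9133 = 43.38 V.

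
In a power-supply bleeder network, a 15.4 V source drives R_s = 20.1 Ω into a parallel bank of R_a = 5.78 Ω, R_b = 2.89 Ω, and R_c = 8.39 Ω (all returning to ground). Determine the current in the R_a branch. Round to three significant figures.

I ≈ 0.193 A

Equivalent of the parallel group: R_p = 1.567 Ω.
V_A = 15.4 × 1.567/21.67 = 1.114 V.
I(R_a) = V_A / R_a = 1.114/5.78 = 0.1927 A.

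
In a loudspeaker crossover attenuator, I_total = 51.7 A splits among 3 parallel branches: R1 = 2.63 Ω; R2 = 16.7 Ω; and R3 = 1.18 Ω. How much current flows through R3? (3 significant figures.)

I ≈ 34.0 A

Conductances: ΣG = 1/2.63 + 1/16.7 + 1/1.18 = 1.288 (1/Ω).
R3 takes the fraction G_k/ΣG = 0.8475/1.288 = 0.6582, so I = 51.7 × 0.6582 = 34.03 A.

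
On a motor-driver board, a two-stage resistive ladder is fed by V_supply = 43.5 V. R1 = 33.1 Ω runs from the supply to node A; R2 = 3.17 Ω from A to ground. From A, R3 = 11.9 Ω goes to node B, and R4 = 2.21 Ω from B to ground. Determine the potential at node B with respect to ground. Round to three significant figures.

Node A sees R2 in parallel with the series input of stage 2, R3 + R4 = 14.11 Ω.
R2 ‖ (R3+R4) = 2.588 Ω.
First divider: V_A = V_supply · 2.588/(33.1 + 2.588) = 3.155 V.
Stage 2 is unloaded, so V_B = V_A · R4/(R3+R4) = 3.155 × 2.21/14.11 = 0.4942 V.

V_B ≈ 0.494 V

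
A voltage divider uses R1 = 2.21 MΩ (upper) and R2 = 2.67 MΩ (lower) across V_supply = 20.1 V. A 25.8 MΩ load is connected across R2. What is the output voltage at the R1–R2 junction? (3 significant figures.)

R2 ‖ R_L = (2.67 × 25.8)/(2.67 + 25.8) = 2.420 MΩ.
Voltage divider with the loaded lower leg: V_out = 20.1 × 2.420/(2.21 + 2.420) = 20.1 × 0.5226 = 10.51 V.

V_out ≈ 10.5 V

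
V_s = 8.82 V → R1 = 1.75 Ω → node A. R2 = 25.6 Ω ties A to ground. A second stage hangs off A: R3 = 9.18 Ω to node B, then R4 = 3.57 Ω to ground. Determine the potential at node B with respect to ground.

V_B ≈ 2.05 V

Node A sees R2 in parallel with the series input of stage 2, R3 + R4 = 12.75 Ω.
Effective lower resistance at A: R2 ‖ 12.75 = 8.511 Ω.
So V_A = 8.82 × 0.8295 = 7.316 V.
V_B = V_A × 0.2800 = 2.048 V.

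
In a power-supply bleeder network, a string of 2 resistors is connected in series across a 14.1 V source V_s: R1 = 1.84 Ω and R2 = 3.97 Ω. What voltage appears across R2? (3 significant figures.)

V ≈ 9.63 V

Total series resistance ΣR = 1.84 + 3.97 = 5.810 Ω.
Voltage divider: V = V_s · (3.970 / 5.810) = 14.1 × 0.6833 = 9.635 V.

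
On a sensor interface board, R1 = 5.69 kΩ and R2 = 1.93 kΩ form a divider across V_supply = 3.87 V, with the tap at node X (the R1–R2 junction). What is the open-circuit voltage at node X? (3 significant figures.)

V_th ≈ 0.980 V

With X open, the divider is unloaded: V_th = 3.87 × 1.93/7.620 = 0.9802 V.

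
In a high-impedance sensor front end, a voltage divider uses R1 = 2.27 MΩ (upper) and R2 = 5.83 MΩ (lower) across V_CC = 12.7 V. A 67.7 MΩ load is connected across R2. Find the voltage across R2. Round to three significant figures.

V_out ≈ 8.93 V

The load sits in parallel with R2, giving an effective lower resistance R2' = R2·R_L/(R2+R_L) = 5.368 MΩ.
Now apply the divider: V_out = 12.7 × 0.7028 = 8.925 V.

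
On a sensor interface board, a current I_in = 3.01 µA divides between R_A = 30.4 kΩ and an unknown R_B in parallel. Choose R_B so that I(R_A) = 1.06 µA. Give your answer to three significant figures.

R_B ≈ 16.5 kΩ

Two-branch current divider: I_A = I_in · R_B/(R_A + R_B).
1.06/3.01 = R_B/(R_A + R_B) → R_B = R_A · (0.3522)/(1 − 0.3522) = 30.4 × 0.5436 = 16.53 kΩ.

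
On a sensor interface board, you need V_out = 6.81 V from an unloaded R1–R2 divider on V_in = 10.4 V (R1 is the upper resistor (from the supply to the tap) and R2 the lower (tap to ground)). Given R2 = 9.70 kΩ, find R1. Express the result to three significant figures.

R1 ≈ 5.11 kΩ

Required fraction k = V_out/V_in = 0.6548.
So R1 = R2 · (V_in/V_out − 1) = 9.70 × (10.4/6.81 − 1) = 9.70 × 0.5272 = 5.114 kΩ.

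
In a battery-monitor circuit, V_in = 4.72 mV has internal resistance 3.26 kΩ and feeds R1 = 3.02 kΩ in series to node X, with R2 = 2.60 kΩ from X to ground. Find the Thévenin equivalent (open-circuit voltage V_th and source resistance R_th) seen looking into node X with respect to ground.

R1' = 3.26 + 3.02 = 6.280 kΩ (source resistance + R1).
Open-circuit (no load on X): V_th = V_in · R2/(R1' + R2) = 4.72 × 2.60/(6.280 + 2.60) = 1.382 mV.
With V_in suppressed (replaced by a short), R_th = R1' ‖ R2 = (6.280 × 2.60)/(6.280 + 2.60) = 1.839 kΩ.

V_th ≈ 1.38 mV, R_th ≈ 1.84 kΩ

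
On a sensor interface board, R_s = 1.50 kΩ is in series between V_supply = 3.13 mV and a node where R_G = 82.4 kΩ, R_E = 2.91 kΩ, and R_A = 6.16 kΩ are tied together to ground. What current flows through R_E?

I ≈ 0.605 µA

Parallel bank: R_p = 1/(1/82.4 + 1/2.91 + 1/6.16) = 1.930 kΩ.
Node voltage V_A = V_supply · R_p/(R_s + R_p) = 3.13 × 0.5627 = 1.761 mV.
I(R_E) = V_A / R_E = 1.761/2.91 = 0.6052 µA.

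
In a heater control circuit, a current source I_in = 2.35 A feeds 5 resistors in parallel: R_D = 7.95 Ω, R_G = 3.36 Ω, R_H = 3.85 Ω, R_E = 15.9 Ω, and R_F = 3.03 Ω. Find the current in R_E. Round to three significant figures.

ΣG = 1/7.95 + 1/3.36 + 1/3.85 + 1/15.9 + 1/3.03 = 1.076.
By the current-divider rule, I = I_in · G_k/ΣG = 2.35 × 0.05845 = 0.1374 A.

I ≈ 0.137 A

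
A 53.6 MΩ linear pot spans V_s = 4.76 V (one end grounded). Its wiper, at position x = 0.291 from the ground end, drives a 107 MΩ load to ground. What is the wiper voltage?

The pot divides into 38.00 MΩ above the wiper and 15.60 MΩ below.
(x·R_p) ‖ R_L = 13.61 MΩ.
Loaded-divider output: V_out = 4.76 × 0.2637 = 1.255 V.

V_out ≈ 1.26 V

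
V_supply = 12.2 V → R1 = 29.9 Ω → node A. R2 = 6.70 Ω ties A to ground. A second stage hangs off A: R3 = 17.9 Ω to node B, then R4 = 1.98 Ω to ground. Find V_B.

Node A sees R2 in parallel with the series input of stage 2, R3 + R4 = 19.88 Ω.
Effective lower resistance at A: R2 ‖ 19.88 = 5.011 Ω.
V_A = 12.2 × 5.011/(29.9 + 5.011) = 1.751 V.
Stage 2 is unloaded, so V_B = V_A · R4/(R3+R4) = 1.751 × 1.98/19.88 = 0.1744 V.

V_B ≈ 0.174 V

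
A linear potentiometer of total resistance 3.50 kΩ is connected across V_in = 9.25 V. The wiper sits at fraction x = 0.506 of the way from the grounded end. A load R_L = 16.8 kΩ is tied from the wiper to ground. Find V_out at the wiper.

V_out ≈ 4.45 V

Split the track: R_lower = x·R_p = 1.771 kΩ, R_upper = (1−x)·R_p = 1.729 kΩ.
R_L loads the lower segment: effective lower R = 1.602 kΩ.
Loaded-divider output: V_out = 9.25 × 0.4810 = 4.449 V.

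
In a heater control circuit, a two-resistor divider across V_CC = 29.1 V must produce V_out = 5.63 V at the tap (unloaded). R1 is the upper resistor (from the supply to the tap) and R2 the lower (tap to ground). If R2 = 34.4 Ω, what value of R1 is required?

R1 ≈ 143 Ω

The divider ratio is R2/(R1+R2) = 5.63/29.1 = 0.1935.
So R1 = R2 · (V_CC/V_out − 1) = 34.4 × (29.1/5.63 − 1) = 34.4 × 4.169 = 143.4 Ω.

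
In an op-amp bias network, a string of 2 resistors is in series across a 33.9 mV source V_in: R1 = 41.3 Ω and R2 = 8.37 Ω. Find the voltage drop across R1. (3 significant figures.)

V ≈ 28.2 mV

ΣR = 41.3 + 8.37 = 49.67 Ω.
V = V_in · R/ΣR = 33.9 × 0.8315 = 28.19 mV.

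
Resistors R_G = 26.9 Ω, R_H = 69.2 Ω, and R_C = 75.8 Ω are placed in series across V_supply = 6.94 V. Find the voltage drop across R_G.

Series total: ΣR = 26.9 + 69.2 + 75.8 = 171.9 Ω.
By the voltage-divider rule, V = 6.94 × 26.90/171.9 = 1.086 V.

V ≈ 1.09 V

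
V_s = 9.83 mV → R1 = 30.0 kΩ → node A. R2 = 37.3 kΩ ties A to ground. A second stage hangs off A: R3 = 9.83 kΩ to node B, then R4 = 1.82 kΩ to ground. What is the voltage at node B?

Looking into the second stage from A: R3 + R4 = 11.65 kΩ appears in parallel with R2.
Effective lower resistance at A: R2 ‖ 11.65 = 8.877 kΩ.
So V_A = 9.83 × 0.2283 = 2.245 mV.
V_B = V_A × 0.1562 = 0.3507 mV.

V_B ≈ 0.351 mV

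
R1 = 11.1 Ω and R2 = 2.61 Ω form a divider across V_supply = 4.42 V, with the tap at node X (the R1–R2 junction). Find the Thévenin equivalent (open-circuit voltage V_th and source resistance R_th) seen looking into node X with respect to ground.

V_th ≈ 0.841 V, R_th ≈ 2.11 Ω

With X open, the divider is unloaded: V_th = 4.42 × 2.61/13.71 = 0.8414 V.
With V_supply suppressed (replaced by a short), R_th = R1 ‖ R2 = (11.10 × 2.61)/(11.10 + 2.61) = 2.113 Ω.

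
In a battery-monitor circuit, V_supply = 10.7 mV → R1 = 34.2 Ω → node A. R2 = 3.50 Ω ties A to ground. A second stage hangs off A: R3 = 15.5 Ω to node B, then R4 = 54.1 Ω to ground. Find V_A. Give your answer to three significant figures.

V_A ≈ 0.950 mV

The second stage (R3 + R4 = 69.60 Ω) loads node A in parallel with R2.
R2 ‖ (R3+R4) = 3.332 Ω.
So V_A = 10.7 × 0.08879 = 0.9500 mV.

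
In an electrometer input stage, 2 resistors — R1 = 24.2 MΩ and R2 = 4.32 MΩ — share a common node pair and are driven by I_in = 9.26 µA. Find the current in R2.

I ≈ 7.86 µA

Two-branch current divider: I_k = I_in · R_other/(R_1 + R_2).
I(R2) = 9.26 × 24.2/(24.2 + 4.32) = 9.26 × 0.8485 = 7.857 µA.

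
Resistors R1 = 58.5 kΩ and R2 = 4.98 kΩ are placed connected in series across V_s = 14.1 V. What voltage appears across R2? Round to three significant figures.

V ≈ 1.11 V

Total series resistance ΣR = 58.5 + 4.98 = 63.48 kΩ.
By the voltage-divider rule, V = 14.1 × 4.980/63.48 = 1.106 V.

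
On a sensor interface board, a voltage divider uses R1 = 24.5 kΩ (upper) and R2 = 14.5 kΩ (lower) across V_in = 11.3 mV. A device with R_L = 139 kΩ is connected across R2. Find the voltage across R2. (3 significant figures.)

The load sits in parallel with R2, giving an effective lower resistance R2' = R2·R_L/(R2+R_L) = 13.13 kΩ.
Voltage divider with the loaded lower leg: V_out = 11.3 × 13.13/(24.5 + 13.13) = 11.3 × 0.3489 = 3.943 mV.
(Unloaded it would be 4.20 mV; the load pulls it down.)

V_out ≈ 3.94 mV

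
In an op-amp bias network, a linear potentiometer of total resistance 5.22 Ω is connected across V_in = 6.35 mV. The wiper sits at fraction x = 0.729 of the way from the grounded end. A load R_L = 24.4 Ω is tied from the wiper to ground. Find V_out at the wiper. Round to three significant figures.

The pot divides into 1.415 Ω above the wiper and 3.805 Ω below.
R_L loads the lower segment: effective lower R = 3.292 Ω.
Loaded-divider output: V_out = 6.35 × 0.6994 = 4.441 mV.
(Unloaded: V_out = x·V_in = 4.63 mV.)

V_out ≈ 4.44 mV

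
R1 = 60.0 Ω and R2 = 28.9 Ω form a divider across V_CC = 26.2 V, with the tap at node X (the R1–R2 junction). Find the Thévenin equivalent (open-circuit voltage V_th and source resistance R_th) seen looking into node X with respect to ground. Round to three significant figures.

Open-circuit (no load on X): V_th = V_CC · R2/(R1 + R2) = 26.2 × 28.9/(60.00 + 28.9) = 8.517 V.
With V_CC suppressed (replaced by a short), R_th = R1 ‖ R2 = (60.00 × 28.9)/(60.00 + 28.9) = 19.51 Ω.

V_th ≈ 8.52 V, R_th ≈ 19.5 Ω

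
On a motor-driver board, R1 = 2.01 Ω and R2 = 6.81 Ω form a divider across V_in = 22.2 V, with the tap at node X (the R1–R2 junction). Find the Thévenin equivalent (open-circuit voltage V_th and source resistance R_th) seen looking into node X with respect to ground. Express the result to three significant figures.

V_th is the unloaded tap voltage: V_in · R2/(R1+R2) = 22.2 × 0.7721 = 17.14 V.
Looking into X with the source shorted: R_th = R1·R2/(R1+R2) = 2.010 × 6.81/8.820 = 1.552 Ω.

V_th ≈ 17.1 V, R_th ≈ 1.55 Ω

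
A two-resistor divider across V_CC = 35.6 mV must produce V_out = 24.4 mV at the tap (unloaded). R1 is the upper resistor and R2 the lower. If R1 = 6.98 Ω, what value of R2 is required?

R2 ≈ 15.2 Ω

Required fraction k = V_out/V_CC = 0.6854.
Rearranging, R2 = R1·k/(1−k) = 6.98 × 2.179 = 15.21 Ω.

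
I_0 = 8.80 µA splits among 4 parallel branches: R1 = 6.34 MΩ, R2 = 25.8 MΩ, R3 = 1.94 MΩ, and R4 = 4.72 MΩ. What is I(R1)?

I ≈ 1.50 µA

ΣG = 1/6.34 + 1/25.8 + 1/1.94 + 1/4.72 = 0.9238.
R1 takes the fraction G_k/ΣG = 0.1577/0.9238 = 0.1707, so I = 8.80 × 0.1707 = 1.502 µA.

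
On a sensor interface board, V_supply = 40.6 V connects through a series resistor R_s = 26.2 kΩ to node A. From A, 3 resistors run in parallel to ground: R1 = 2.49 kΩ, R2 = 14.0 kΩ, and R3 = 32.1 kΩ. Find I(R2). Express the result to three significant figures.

I ≈ 0.204 mA

Parallel bank: R_p = 1/(1/2.49 + 1/14.0 + 1/32.1) = 1.983 kΩ.
Node voltage V_A = V_supply · R_p/(R_s + R_p) = 40.6 × 0.07037 = 2.857 V.
I(R2) = V_A / R2 = 2.857/14.0 = 0.2041 mA.
(Check via current divider: I_total = 1.441 mA; share G_k/ΣG = 0.1417 → same result.)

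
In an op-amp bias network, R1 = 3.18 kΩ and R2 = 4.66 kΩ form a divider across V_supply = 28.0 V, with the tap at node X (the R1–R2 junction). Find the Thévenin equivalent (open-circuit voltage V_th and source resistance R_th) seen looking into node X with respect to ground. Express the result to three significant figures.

V_th ≈ 16.6 V, R_th ≈ 1.89 kΩ

Open-circuit (no load on X): V_th = V_supply · R2/(R1 + R2) = 28.0 × 4.66/(3.180 + 4.66) = 16.64 V.
With V_supply suppressed (replaced by a short), R_th = R1 ‖ R2 = (3.180 × 4.66)/(3.180 + 4.66) = 1.890 kΩ.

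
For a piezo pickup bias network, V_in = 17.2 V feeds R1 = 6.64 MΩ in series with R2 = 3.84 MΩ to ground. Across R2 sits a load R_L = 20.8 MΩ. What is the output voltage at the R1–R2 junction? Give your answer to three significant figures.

V_out ≈ 5.64 V

First combine the lower leg with the load: R2 ‖ R_L = 3.242 MΩ.
Then V_out = V_in · R2'/(R1 + R2') = 17.2 × 3.242/9.882 = 5.642 V.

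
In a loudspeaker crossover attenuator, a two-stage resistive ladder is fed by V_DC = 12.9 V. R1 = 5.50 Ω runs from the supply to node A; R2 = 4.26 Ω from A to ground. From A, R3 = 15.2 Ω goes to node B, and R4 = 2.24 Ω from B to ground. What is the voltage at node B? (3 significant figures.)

Node A sees R2 in parallel with the series input of stage 2, R3 + R4 = 17.44 Ω.
Effective lower resistance at A: R2 ‖ 17.44 = 3.424 Ω.
So V_A = 12.9 × 0.3837 = 4.949 V.
Then the unloaded second divider: V_B = V_A × R4/(R3+R4) = 4.949 × 0.1284 = 0.6357 V.

V_B ≈ 0.636 V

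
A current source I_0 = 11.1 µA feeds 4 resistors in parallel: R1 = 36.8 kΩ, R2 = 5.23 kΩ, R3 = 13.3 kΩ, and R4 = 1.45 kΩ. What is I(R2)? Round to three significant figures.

I ≈ 2.16 µA

ΣG = 1/36.8 + 1/5.23 + 1/13.3 + 1/1.45 = 0.9832.
R2 takes the fraction G_k/ΣG = 0.1912/0.9832 = 0.1945, so I = 11.1 × 0.1945 = 2.159 µA.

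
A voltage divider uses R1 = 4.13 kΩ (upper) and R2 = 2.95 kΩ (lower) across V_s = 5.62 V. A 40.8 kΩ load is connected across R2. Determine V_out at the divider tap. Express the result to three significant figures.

The load sits in parallel with R2, giving an effective lower resistance R2' = R2·R_L/(R2+R_L) = 2.751 kΩ.
Now apply the divider: V_out = 5.62 × 0.3998 = 2.247 V.
(Unloaded it would be 2.34 V; the load pulls it down.)

V_out ≈ 2.25 V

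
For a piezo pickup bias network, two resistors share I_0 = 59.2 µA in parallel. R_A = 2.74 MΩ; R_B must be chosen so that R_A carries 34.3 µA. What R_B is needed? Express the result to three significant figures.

R_B ≈ 3.77 MΩ

The fraction through R_A equals R_B/(R_A+R_B).
With f = 0.5794, R_B = R_A · f/(1−f) = 2.74 × 1.378 = 3.774 MΩ.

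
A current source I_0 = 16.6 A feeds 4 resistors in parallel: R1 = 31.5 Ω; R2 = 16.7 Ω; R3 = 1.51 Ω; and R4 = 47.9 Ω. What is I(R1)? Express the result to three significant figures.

Total conductance ΣG = 1/31.5 + 1/16.7 + 1/1.51 + 1/47.9 = 0.7748 (units of 1/Ω).
R1 takes the fraction G_k/ΣG = 0.03175/0.7748 = 0.04098, so I = 16.6 × 0.04098 = 0.6802 A.

I ≈ 0.680 A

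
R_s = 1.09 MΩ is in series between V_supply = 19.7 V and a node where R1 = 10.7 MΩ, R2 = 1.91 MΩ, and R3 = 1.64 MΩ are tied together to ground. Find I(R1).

Parallel bank: R_p = 1/(1/10.7 + 1/1.91 + 1/1.64) = 0.8151 MΩ.
V_A by voltage divider: V_A = 19.7 × 0.8151/(1.09 + 0.8151) = 8.429 V.
I(R1) = V_A / R1 = 8.429/10.7 = 0.7878 µA.

I ≈ 0.788 µA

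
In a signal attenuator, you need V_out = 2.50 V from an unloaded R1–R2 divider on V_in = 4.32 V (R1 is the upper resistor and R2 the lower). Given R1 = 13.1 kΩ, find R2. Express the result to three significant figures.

Required fraction k = V_out/V_in = 0.5787.
So R2 = R1 · V_out/(V_in − V_out) = 13.1 × 2.50/(4.32 − 2.50) = 13.1 × 1.374 = 17.99 kΩ.

R2 ≈ 18.0 kΩ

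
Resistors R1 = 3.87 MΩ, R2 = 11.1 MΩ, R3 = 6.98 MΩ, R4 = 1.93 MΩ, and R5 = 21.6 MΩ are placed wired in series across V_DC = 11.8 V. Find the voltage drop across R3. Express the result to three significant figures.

V ≈ 1.81 V

ΣR = 3.87 + 11.1 + 6.98 + 1.93 + 21.6 = 45.48 MΩ.
V = V_DC · R/ΣR = 11.8 × 0.1535 = 1.811 V.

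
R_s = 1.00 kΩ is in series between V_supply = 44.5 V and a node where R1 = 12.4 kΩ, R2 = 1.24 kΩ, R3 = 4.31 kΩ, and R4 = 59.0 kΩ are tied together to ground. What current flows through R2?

I ≈ 16.8 mA

Combine the parallel branches: R_p = (1/12.4 + 1/1.24 + 1/4.31 + 1/59.0)⁻¹ = 0.8802 kΩ.
V_A by voltage divider: V_A = 44.5 × 0.8802/(1.00 + 0.8802) = 20.83 V.
Branch current I = V_A/R2 = 20.83/1.24 = 16.80 mA.
(Check via current divider: I_total = 23.67 mA; share G_k/ΣG = 0.7099 → same result.)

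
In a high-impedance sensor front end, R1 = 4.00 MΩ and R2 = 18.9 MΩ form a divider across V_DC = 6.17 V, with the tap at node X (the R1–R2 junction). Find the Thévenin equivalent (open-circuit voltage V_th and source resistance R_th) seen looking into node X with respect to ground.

With X open, the divider is unloaded: V_th = 6.17 × 18.9/22.90 = 5.092 V.
Zeroing V_DC shorts the top of R1 to ground, so R_th = R1 ‖ R2 = 3.301 MΩ.

V_th ≈ 5.09 V, R_th ≈ 3.30 MΩ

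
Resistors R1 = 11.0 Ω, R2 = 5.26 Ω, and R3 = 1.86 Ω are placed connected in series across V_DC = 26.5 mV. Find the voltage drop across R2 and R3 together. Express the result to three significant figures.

Total series resistance ΣR = 11.0 + 5.26 + 1.86 = 18.12 Ω.
R_{R2..R3} = 5.26 + 1.86 = 7.120 Ω.
Voltage divider: V = V_DC · (7.120 / 18.12) = 26.5 × 0.3929 = 10.41 mV.

V ≈ 10.4 mV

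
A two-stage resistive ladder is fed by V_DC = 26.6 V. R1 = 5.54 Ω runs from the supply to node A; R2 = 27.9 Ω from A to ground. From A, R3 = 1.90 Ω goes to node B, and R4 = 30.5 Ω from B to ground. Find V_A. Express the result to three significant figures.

V_A ≈ 19.4 V

The second stage (R3 + R4 = 32.40 Ω) loads node A in parallel with R2.
Effective lower resistance at A: R2 ‖ 32.40 = 14.99 Ω.
First divider: V_A = V_DC · 14.99/(5.54 + 14.99) = 19.42 V.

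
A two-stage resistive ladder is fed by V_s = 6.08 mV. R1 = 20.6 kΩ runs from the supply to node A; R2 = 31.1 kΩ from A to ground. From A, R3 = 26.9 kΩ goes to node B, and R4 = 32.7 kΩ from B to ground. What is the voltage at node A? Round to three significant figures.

The second stage (R3 + R4 = 59.60 kΩ) loads node A in parallel with R2.
Effective lower resistance at A: R2 ‖ 59.60 = 20.44 kΩ.
First divider: V_A = V_s · 20.44/(20.6 + 20.44) = 3.028 mV.

V_A ≈ 3.03 mV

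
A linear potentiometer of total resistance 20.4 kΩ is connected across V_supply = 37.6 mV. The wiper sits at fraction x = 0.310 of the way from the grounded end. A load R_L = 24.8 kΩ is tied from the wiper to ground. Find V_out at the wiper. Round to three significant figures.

V_out ≈ 9.91 mV

Lower segment x·R_p = 6.324 kΩ; upper segment (1−x)·R_p = 14.08 kΩ.
R_L loads the lower segment: effective lower R = 5.039 kΩ.
V_out = 37.6 × 5.039/(14.08 + 5.039) = 9.912 mV.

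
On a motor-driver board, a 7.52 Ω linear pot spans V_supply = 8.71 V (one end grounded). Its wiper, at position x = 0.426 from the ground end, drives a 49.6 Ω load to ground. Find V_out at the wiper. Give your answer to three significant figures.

V_out ≈ 3.58 V

Split the track: R_lower = x·R_p = 3.204 Ω, R_upper = (1−x)·R_p = 4.316 Ω.
R_L loads the lower segment: effective lower R = 3.009 Ω.
V_out = 8.71 × 3.009/(4.316 + 3.009) = 3.578 V.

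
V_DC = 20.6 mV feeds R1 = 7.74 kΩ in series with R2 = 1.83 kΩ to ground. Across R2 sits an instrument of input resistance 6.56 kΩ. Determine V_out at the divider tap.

First combine the lower leg with the load: R2 ‖ R_L = 1.431 kΩ.
Voltage divider with the loaded lower leg: V_out = 20.6 × 1.431/(7.74 + 1.431) = 20.6 × 0.1560 = 3.214 mV.

V_out ≈ 3.21 mV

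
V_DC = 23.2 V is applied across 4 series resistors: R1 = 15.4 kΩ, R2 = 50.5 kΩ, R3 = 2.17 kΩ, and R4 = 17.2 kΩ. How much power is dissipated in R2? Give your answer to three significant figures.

P ≈ 3.74 mW

Series current I = V_DC/ΣR = 23.2/85.27 = 0.2721 mA.
V(R2) = I·R = 13.74 V; P = V·I = 13.74 × 0.2721 = 3.738 mW.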